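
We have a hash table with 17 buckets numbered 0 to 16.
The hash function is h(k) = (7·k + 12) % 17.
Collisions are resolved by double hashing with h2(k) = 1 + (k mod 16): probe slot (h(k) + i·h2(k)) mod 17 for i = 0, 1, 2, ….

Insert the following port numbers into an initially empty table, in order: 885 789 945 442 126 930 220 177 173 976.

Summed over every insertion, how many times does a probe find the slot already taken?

10

Insert 885: h=2, slot 2 empty → index 2.
Insert 789: h=10, slot 10 empty → index 10.
Insert 945: h=14, slot 14 empty → index 14.
Insert 442: h=12, slot 12 empty → index 12.
Insert 126: h=10, h2=15, slot 10 occupied → index 8.
Insert 930: h=11, slot 11 empty → index 11.
Insert 220: h=5, slot 5 empty → index 5.
Insert 177: h=10, h2=2, slots 10,12,14 occupied → index 16.
Insert 173: h=16, h2=14, slot 16 occupied → index 13.
Insert 976: h=10, h2=1, slots 10,11,12,13,14 occupied → index 15.
Table: [-, -, 885, -, -, 220, -, -, 126, -, 789, 930, 442, 173, 945, 976, 177]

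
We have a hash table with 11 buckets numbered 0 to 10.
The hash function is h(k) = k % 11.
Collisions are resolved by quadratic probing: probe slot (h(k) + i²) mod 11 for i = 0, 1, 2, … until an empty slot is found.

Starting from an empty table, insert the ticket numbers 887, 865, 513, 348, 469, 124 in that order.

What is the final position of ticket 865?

8

887 hashes to 7; slot 7 is free => place at 7.
865 hashes to 7; 7 taken => place at 8.
513 hashes to 7; 7,8 taken => place at 0.
348 hashes to 7; 7,8,0 taken => place at 5.
469 hashes to 7; 7,8,0,5 taken => place at 1.
124 hashes to 3; slot 3 is free => place at 3.
Table: [513, 469, _, 124, _, 348, _, 887, 865, _, _]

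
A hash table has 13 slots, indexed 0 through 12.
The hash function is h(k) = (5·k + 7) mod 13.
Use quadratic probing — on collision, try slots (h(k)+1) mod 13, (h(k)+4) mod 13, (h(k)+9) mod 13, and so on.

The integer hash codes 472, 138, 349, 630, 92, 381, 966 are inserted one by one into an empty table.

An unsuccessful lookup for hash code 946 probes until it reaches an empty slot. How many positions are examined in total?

472: h=1 → slot 1
138: h=8 → slot 8
349: h=10 → slot 10
630: h=11 → slot 11
92: h=12 → slot 12
381: h=1, probe 1,2 → slot 2
966: h=1, probe 1,2,5 → slot 5
Table: [∅, 472, 381, ∅, ∅, 966, ∅, ∅, 138, ∅, 349, 630, 92]
Lookup 946: h=5, probe 5,6 → slot 6 empty, not found.

2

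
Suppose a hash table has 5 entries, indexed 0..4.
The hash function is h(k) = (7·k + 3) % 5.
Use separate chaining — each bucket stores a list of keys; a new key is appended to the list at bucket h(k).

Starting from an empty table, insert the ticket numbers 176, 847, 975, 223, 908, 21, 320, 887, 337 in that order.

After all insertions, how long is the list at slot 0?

2

176 -> bucket 0
847 -> bucket 2
975 -> bucket 3
223 -> bucket 4
908 -> bucket 4 (collision)
21 -> bucket 0 (collision)
320 -> bucket 3 (collision)
887 -> bucket 2 (collision)
337 -> bucket 2 (collision)
Final buckets:
0: 176 -> 21
1: _
2: 847 -> 887 -> 337
3: 975 -> 320
4: 223 -> 908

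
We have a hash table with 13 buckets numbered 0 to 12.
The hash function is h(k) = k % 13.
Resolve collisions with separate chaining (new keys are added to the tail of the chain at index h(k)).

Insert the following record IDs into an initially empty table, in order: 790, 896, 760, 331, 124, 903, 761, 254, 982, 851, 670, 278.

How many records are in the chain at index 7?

5

Insert 790: h=10, bucket 10 empty -> new chain.
Insert 896: h=12, bucket 12 empty -> new chain.
Insert 760: h=6, bucket 6 empty -> new chain.
Insert 331: h=6, bucket 6 nonempty -> append to chain.
Insert 124: h=7, bucket 7 empty -> new chain.
Insert 903: h=6, bucket 6 nonempty -> append to chain.
Insert 761: h=7, bucket 7 nonempty -> append to chain.
Insert 254: h=7, bucket 7 nonempty -> append to chain.
Insert 982: h=7, bucket 7 nonempty -> append to chain.
Insert 851: h=6, bucket 6 nonempty -> append to chain.
Insert 670: h=7, bucket 7 nonempty -> append to chain.
Insert 278: h=5, bucket 5 empty -> new chain.
Final buckets:
0: —
1: —
2: —
3: —
4: —
5: 278
6: 760 -> 331 -> 903 -> 851
7: 124 -> 761 -> 254 -> 982 -> 670
8: —
9: —
10: 790
11: —
12: 896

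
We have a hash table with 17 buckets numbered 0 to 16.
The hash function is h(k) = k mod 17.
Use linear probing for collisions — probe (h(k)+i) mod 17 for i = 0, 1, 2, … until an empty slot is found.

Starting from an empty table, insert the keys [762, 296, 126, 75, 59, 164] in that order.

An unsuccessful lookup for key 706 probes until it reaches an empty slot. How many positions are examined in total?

762 hashes to 14; slot 14 is free → place at 14.
296 hashes to 7; slot 7 is free → place at 7.
126 hashes to 7; 7 taken → place at 8.
75 hashes to 7; 7,8 taken → place at 9.
59 hashes to 8; 8,9 taken → place at 10.
164 hashes to 11; slot 11 is free → place at 11.
Table: [—, —, —, —, —, —, —, 296, 126, 75, 59, 164, —, —, 762, —, —]
Lookup 706: h=9, probe 9,10,11,12 → slot 12 empty, not found.

4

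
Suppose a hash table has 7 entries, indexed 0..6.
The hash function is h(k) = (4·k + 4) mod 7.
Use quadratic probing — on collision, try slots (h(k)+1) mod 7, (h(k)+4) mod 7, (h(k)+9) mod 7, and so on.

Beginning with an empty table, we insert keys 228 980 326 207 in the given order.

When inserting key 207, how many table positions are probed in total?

3

Insert 228: h=6, slot 6 empty → index 6.
Insert 980: h=4, slot 4 empty → index 4.
Insert 326: h=6, slot 6 occupied → index 0.
Insert 207: h=6, slots 6,0 occupied → index 3.
Table: [326, ∅, ∅, 207, 980, ∅, 228]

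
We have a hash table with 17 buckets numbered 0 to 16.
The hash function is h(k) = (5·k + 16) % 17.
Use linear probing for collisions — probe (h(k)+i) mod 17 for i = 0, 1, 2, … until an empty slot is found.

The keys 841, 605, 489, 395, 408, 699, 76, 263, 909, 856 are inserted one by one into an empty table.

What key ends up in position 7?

263

Insert 841: h=5, slot 5 empty -> index 5.
Insert 605: h=15, slot 15 empty -> index 15.
Insert 489: h=13, slot 13 empty -> index 13.
Insert 395: h=2, slot 2 empty -> index 2.
Insert 408: h=16, slot 16 empty -> index 16.
Insert 699: h=9, slot 9 empty -> index 9.
Insert 76: h=5, slot 5 occupied -> index 6.
Insert 263: h=5, slots 5,6 occupied -> index 7.
Insert 909: h=5, slots 5,6,7 occupied -> index 8.
Insert 856: h=12, slot 12 empty -> index 12.
Table: [—, —, 395, —, —, 841, 76, 263, 909, 699, —, —, 856, 489, —, 605, 408]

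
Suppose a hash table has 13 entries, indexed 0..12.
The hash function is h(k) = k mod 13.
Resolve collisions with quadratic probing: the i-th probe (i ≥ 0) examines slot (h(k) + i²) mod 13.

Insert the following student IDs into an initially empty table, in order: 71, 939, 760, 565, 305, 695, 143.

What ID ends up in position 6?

71

Insert 71: h=6, slot 6 empty -> index 6.
Insert 939: h=3, slot 3 empty -> index 3.
Insert 760: h=6, slot 6 occupied -> index 7.
Insert 565: h=6, slots 6,7 occupied -> index 10.
Insert 305: h=6, slots 6,7,10 occupied -> index 2.
Insert 695: h=6, slots 6,7,10,2 occupied -> index 9.
Insert 143: h=0, slot 0 empty -> index 0.
Table: [143, —, 305, 939, —, —, 71, 760, —, 695, 565, —, —]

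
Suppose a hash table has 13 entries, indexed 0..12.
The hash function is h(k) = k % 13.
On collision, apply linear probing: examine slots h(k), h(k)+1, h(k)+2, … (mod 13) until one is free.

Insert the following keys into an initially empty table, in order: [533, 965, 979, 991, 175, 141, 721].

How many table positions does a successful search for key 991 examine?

533 hashes to 0; slot 0 is free => place at 0.
965 hashes to 3; slot 3 is free => place at 3.
979 hashes to 4; slot 4 is free => place at 4.
991 hashes to 3; 3,4 taken => place at 5.
175 hashes to 6; slot 6 is free => place at 6.
141 hashes to 11; slot 11 is free => place at 11.
721 hashes to 6; 6 taken => place at 7.
Table: [533, —, —, 965, 979, 991, 175, 721, —, —, —, 141, —]
Lookup 991: h=3, probe 3,4,5 → found at 5.

3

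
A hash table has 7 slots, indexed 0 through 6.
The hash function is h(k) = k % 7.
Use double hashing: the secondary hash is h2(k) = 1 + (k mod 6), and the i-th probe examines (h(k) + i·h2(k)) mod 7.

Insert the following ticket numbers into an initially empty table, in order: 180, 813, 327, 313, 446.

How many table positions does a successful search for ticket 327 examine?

2

180: h=5 => slot 5
813: h=1 => slot 1
327: h=5, h2=4, probe 5,2 => slot 2
313: h=5, h2=2, probe 5,0 => slot 0
446: h=5, h2=3, probe 5,1,4 => slot 4
Table: [313, 813, 327, ., 446, 180, .]
Lookup 327: h=5, h2=4, probe 5,2 → found at 2.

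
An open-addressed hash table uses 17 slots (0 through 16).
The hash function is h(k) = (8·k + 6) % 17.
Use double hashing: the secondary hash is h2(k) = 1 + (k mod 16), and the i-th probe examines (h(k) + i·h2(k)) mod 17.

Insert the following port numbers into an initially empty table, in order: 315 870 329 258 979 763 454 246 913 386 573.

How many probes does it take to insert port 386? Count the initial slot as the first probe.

3

315: h=10 → slot 10
870: h=13 → slot 13
329: h=3 → slot 3
258: h=13, h2=3, probe 13,16 → slot 16
979: h=1 → slot 1
763: h=7 → slot 7
454: h=0 → slot 0
246: h=2 → slot 2
913: h=0, h2=2, probe 0,2,4 → slot 4
386: h=0, h2=3, probe 0,3,6 → slot 6
573: h=0, h2=14, probe 0,14 → slot 14
Table: [454, 979, 246, 329, 913, -, 386, 763, -, -, 315, -, -, 870, 573, -, 258]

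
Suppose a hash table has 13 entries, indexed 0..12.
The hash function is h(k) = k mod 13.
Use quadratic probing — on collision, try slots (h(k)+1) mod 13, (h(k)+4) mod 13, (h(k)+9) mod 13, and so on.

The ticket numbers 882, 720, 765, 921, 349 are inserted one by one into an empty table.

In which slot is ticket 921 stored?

882 hashes to 11; slot 11 is free → place at 11.
720 hashes to 5; slot 5 is free → place at 5.
765 hashes to 11; 11 taken → place at 12.
921 hashes to 11; 11,12 taken → place at 2.
349 hashes to 11; 11,12,2 taken → place at 7.
Table: [_, _, 921, _, _, 720, _, 349, _, _, _, 882, 765]

2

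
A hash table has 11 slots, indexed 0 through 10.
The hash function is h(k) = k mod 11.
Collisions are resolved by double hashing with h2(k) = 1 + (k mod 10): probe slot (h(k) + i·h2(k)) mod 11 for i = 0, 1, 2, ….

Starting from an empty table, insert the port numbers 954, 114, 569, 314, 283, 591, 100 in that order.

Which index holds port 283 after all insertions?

954: h=8 => slot 8
114: h=4 => slot 4
569: h=8, h2=10, probe 8,7 => slot 7
314: h=6 => slot 6
283: h=8, h2=4, probe 8,1 => slot 1
591: h=8, h2=2, probe 8,10 => slot 10
100: h=1, h2=1, probe 1,2 => slot 2
Table: [∅, 283, 100, ∅, 114, ∅, 314, 569, 954, ∅, 591]

1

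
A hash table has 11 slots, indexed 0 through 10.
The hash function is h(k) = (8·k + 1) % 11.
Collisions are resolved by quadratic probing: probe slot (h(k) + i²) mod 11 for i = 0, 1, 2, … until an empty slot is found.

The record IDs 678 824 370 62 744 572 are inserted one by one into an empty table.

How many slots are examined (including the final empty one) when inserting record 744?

678 hashes to 2; slot 2 is free → place at 2.
824 hashes to 4; slot 4 is free → place at 4.
370 hashes to 2; 2 taken → place at 3.
62 hashes to 2; 2,3 taken → place at 6.
744 hashes to 2; 2,3,6 taken → place at 0.
572 hashes to 1; slot 1 is free → place at 1.
Table: [744, 572, 678, 370, 824, ., 62, ., ., ., .]

4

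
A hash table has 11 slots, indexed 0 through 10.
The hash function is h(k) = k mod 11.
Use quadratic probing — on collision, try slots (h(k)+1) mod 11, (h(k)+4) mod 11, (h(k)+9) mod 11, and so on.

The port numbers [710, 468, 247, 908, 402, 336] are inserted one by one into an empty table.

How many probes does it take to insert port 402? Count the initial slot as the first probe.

4

Insert 710: h=6, slot 6 empty → index 6.
Insert 468: h=6, slot 6 occupied → index 7.
Insert 247: h=5, slot 5 empty → index 5.
Insert 908: h=6, slots 6,7 occupied → index 10.
Insert 402: h=6, slots 6,7,10 occupied → index 4.
Insert 336: h=6, slots 6,7,10,4 occupied → index 0.
Table: [336, -, -, -, 402, 247, 710, 468, -, -, 908]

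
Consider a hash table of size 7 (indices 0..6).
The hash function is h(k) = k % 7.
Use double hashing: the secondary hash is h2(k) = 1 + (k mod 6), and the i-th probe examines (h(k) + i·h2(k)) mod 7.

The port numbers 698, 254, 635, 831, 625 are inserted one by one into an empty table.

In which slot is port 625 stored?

1

Insert 698: h=5, slot 5 empty => index 5.
Insert 254: h=2, slot 2 empty => index 2.
Insert 635: h=5, h2=6, slot 5 occupied => index 4.
Insert 831: h=5, h2=4, slots 5,2 occupied => index 6.
Insert 625: h=2, h2=2, slots 2,4,6 occupied => index 1.
Table: [∅, 625, 254, ∅, 635, 698, 831]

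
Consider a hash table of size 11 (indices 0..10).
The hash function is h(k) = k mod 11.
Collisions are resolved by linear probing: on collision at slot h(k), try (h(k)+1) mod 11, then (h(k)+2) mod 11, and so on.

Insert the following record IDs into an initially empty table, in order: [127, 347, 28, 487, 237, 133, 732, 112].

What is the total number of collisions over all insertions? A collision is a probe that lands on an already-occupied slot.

10

127 hashes to 6; slot 6 is free → place at 6.
347 hashes to 6; 6 taken → place at 7.
28 hashes to 6; 6,7 taken → place at 8.
487 hashes to 3; slot 3 is free → place at 3.
237 hashes to 6; 6,7,8 taken → place at 9.
133 hashes to 1; slot 1 is free → place at 1.
732 hashes to 6; 6,7,8,9 taken → place at 10.
112 hashes to 2; slot 2 is free → place at 2.
Table: [∅, 133, 112, 487, ∅, ∅, 127, 347, 28, 237, 732]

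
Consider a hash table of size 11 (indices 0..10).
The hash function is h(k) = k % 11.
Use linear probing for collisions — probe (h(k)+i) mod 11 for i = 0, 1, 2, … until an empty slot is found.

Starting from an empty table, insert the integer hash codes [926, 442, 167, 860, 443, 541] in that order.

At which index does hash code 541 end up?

7

Insert 926: h=2, slot 2 empty → index 2.
Insert 442: h=2, slot 2 occupied → index 3.
Insert 167: h=2, slots 2,3 occupied → index 4.
Insert 860: h=2, slots 2,3,4 occupied → index 5.
Insert 443: h=3, slots 3,4,5 occupied → index 6.
Insert 541: h=2, slots 2,3,4,5,6 occupied → index 7.
Table: [-, -, 926, 442, 167, 860, 443, 541, -, -, -]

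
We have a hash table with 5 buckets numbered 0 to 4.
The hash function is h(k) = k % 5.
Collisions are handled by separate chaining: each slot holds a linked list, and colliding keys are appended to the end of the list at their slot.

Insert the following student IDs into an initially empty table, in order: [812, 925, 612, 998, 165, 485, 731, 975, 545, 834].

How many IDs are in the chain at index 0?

Insert 812: h=2, bucket 2 empty → new chain.
Insert 925: h=0, bucket 0 empty → new chain.
Insert 612: h=2, bucket 2 nonempty → append to chain.
Insert 998: h=3, bucket 3 empty → new chain.
Insert 165: h=0, bucket 0 nonempty → append to chain.
Insert 485: h=0, bucket 0 nonempty → append to chain.
Insert 731: h=1, bucket 1 empty → new chain.
Insert 975: h=0, bucket 0 nonempty → append to chain.
Insert 545: h=0, bucket 0 nonempty → append to chain.
Insert 834: h=4, bucket 4 empty → new chain.
Final buckets:
0: 925 -> 165 -> 485 -> 975 -> 545
1: 731
2: 812 -> 612
3: 998
4: 834

5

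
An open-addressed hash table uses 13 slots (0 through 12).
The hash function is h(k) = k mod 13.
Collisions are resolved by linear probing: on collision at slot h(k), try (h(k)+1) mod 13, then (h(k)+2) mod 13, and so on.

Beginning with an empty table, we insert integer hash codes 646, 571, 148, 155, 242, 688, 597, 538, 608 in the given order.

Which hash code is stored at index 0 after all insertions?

155

Insert 646: h=9, slot 9 empty -> index 9.
Insert 571: h=12, slot 12 empty -> index 12.
Insert 148: h=5, slot 5 empty -> index 5.
Insert 155: h=12, slot 12 occupied -> index 0.
Insert 242: h=8, slot 8 empty -> index 8.
Insert 688: h=12, slots 12,0 occupied -> index 1.
Insert 597: h=12, slots 12,0,1 occupied -> index 2.
Insert 538: h=5, slot 5 occupied -> index 6.
Insert 608: h=10, slot 10 empty -> index 10.
Table: [155, 688, 597, ., ., 148, 538, ., 242, 646, 608, ., 571]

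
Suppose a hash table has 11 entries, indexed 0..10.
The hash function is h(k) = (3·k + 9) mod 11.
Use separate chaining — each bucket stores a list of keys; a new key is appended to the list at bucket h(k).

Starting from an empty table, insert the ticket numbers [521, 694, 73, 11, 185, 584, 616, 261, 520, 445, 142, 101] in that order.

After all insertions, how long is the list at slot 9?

2

Insert 521: h=10, bucket 10 empty -> new chain.
Insert 694: h=1, bucket 1 empty -> new chain.
Insert 73: h=8, bucket 8 empty -> new chain.
Insert 11: h=9, bucket 9 empty -> new chain.
Insert 185: h=3, bucket 3 empty -> new chain.
Insert 584: h=1, bucket 1 nonempty -> append to chain.
Insert 616: h=9, bucket 9 nonempty -> append to chain.
Insert 261: h=0, bucket 0 empty -> new chain.
Insert 520: h=7, bucket 7 empty -> new chain.
Insert 445: h=2, bucket 2 empty -> new chain.
Insert 142: h=6, bucket 6 empty -> new chain.
Insert 101: h=4, bucket 4 empty -> new chain.
Final buckets:
0: 261
1: 694 -> 584
2: 445
3: 185
4: 101
5: .
6: 142
7: 520
8: 73
9: 11 -> 616
10: 521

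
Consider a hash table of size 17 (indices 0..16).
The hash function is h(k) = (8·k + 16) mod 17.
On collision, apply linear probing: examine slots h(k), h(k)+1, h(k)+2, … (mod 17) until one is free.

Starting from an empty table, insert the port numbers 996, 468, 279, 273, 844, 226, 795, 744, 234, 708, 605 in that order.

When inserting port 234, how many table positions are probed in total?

996 hashes to 11; slot 11 is free => place at 11.
468 hashes to 3; slot 3 is free => place at 3.
279 hashes to 4; slot 4 is free => place at 4.
273 hashes to 7; slot 7 is free => place at 7.
844 hashes to 2; slot 2 is free => place at 2.
226 hashes to 5; slot 5 is free => place at 5.
795 hashes to 1; slot 1 is free => place at 1.
744 hashes to 1; 1,2,3,4,5 taken => place at 6.
234 hashes to 1; 1,2,3,4,5,6,7 taken => place at 8.
708 hashes to 2; 2,3,4,5,6,7,8 taken => place at 9.
605 hashes to 11; 11 taken => place at 12.
Table: [_, 795, 844, 468, 279, 226, 744, 273, 234, 708, _, 996, 605, _, _, _, _]

8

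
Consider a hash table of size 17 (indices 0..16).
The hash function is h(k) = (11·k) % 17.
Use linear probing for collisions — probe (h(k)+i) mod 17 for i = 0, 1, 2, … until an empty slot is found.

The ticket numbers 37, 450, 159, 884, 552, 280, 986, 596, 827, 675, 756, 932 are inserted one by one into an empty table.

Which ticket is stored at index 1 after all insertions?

986

37: h=16 => slot 16
450: h=3 => slot 3
159: h=15 => slot 15
884: h=0 => slot 0
552: h=3, probe 3,4 => slot 4
280: h=3, probe 3,4,5 => slot 5
986: h=0, probe 0,1 => slot 1
596: h=11 => slot 11
827: h=2 => slot 2
675: h=13 => slot 13
756: h=3, probe 3,4,5,6 => slot 6
932: h=1, probe 1,2,3,4,5,6,7 => slot 7
Table: [884, 986, 827, 450, 552, 280, 756, 932, _, _, _, 596, _, 675, _, 159, 37]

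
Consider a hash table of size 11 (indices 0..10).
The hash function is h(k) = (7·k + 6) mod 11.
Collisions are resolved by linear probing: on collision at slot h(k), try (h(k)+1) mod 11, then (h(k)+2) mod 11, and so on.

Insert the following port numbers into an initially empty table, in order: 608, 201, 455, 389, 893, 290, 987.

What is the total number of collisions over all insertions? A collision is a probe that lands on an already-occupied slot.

4

Insert 608: h=5, slot 5 empty → index 5.
Insert 201: h=5, slot 5 occupied → index 6.
Insert 455: h=1, slot 1 empty → index 1.
Insert 389: h=1, slot 1 occupied → index 2.
Insert 893: h=9, slot 9 empty → index 9.
Insert 290: h=1, slots 1,2 occupied → index 3.
Insert 987: h=7, slot 7 empty → index 7.
Table: [-, 455, 389, 290, -, 608, 201, 987, -, 893, -]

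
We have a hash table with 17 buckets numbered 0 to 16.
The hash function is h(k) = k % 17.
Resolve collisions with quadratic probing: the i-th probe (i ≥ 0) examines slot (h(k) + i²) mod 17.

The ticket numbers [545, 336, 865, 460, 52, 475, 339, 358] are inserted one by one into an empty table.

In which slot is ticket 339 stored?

0

545: h=1 -> slot 1
336: h=13 -> slot 13
865: h=15 -> slot 15
460: h=1, probe 1,2 -> slot 2
52: h=1, probe 1,2,5 -> slot 5
475: h=16 -> slot 16
339: h=16, probe 16,0 -> slot 0
358: h=1, probe 1,2,5,10 -> slot 10
Table: [339, 545, 460, -, -, 52, -, -, -, -, 358, -, -, 336, -, 865, 475]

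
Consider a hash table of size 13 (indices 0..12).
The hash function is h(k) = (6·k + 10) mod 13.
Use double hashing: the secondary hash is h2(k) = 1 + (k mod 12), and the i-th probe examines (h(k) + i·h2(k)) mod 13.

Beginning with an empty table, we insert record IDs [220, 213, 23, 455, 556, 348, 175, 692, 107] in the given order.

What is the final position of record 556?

2

220: h=4 → slot 4
213: h=1 → slot 1
23: h=5 → slot 5
455: h=10 → slot 10
556: h=5, h2=5, probe 5,10,2 → slot 2
348: h=5, h2=1, probe 5,6 → slot 6
175: h=7 → slot 7
692: h=2, h2=9, probe 2,11 → slot 11
107: h=2, h2=12, probe 2,1,0 → slot 0
Table: [107, 213, 556, ., 220, 23, 348, 175, ., ., 455, 692, .]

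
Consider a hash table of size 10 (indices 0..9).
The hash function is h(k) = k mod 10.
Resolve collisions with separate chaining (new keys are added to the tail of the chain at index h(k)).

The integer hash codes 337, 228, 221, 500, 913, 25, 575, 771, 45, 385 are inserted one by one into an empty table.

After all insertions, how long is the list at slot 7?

Insert 337: h=7, bucket 7 empty -> new chain.
Insert 228: h=8, bucket 8 empty -> new chain.
Insert 221: h=1, bucket 1 empty -> new chain.
Insert 500: h=0, bucket 0 empty -> new chain.
Insert 913: h=3, bucket 3 empty -> new chain.
Insert 25: h=5, bucket 5 empty -> new chain.
Insert 575: h=5, bucket 5 nonempty -> append to chain.
Insert 771: h=1, bucket 1 nonempty -> append to chain.
Insert 45: h=5, bucket 5 nonempty -> append to chain.
Insert 385: h=5, bucket 5 nonempty -> append to chain.
Final buckets:
0: 500
1: 221 -> 771
2: -
3: 913
4: -
5: 25 -> 575 -> 45 -> 385
6: -
7: 337
8: 228
9: -

1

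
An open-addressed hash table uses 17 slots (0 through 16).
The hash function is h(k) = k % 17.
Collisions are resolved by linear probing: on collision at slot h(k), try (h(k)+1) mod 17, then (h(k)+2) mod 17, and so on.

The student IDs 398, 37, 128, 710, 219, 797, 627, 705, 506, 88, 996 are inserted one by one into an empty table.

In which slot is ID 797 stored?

398 hashes to 7; slot 7 is free → place at 7.
37 hashes to 3; slot 3 is free → place at 3.
128 hashes to 9; slot 9 is free → place at 9.
710 hashes to 13; slot 13 is free → place at 13.
219 hashes to 15; slot 15 is free → place at 15.
797 hashes to 15; 15 taken → place at 16.
627 hashes to 15; 15,16 taken → place at 0.
705 hashes to 8; slot 8 is free → place at 8.
506 hashes to 13; 13 taken → place at 14.
88 hashes to 3; 3 taken → place at 4.
996 hashes to 10; slot 10 is free → place at 10.
Table: [627, ∅, ∅, 37, 88, ∅, ∅, 398, 705, 128, 996, ∅, ∅, 710, 506, 219, 797]

16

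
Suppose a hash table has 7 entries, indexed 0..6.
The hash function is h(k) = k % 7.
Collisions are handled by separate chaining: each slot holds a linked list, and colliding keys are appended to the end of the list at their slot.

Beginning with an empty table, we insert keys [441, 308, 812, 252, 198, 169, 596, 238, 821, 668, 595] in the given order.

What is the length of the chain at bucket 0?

6

Insert 441: h=0, bucket 0 empty → new chain.
Insert 308: h=0, bucket 0 nonempty → append to chain.
Insert 812: h=0, bucket 0 nonempty → append to chain.
Insert 252: h=0, bucket 0 nonempty → append to chain.
Insert 198: h=2, bucket 2 empty → new chain.
Insert 169: h=1, bucket 1 empty → new chain.
Insert 596: h=1, bucket 1 nonempty → append to chain.
Insert 238: h=0, bucket 0 nonempty → append to chain.
Insert 821: h=2, bucket 2 nonempty → append to chain.
Insert 668: h=3, bucket 3 empty → new chain.
Insert 595: h=0, bucket 0 nonempty → append to chain.
Final buckets:
0: 441 -> 308 -> 812 -> 252 -> 238 -> 595
1: 169 -> 596
2: 198 -> 821
3: 668
4: -
5: -
6: -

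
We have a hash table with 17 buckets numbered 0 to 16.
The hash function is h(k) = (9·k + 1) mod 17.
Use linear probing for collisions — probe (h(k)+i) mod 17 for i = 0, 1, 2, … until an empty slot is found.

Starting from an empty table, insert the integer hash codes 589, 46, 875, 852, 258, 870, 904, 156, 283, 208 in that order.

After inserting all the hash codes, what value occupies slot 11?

589 hashes to 15; slot 15 is free -> place at 15.
46 hashes to 7; slot 7 is free -> place at 7.
875 hashes to 5; slot 5 is free -> place at 5.
852 hashes to 2; slot 2 is free -> place at 2.
258 hashes to 11; slot 11 is free -> place at 11.
870 hashes to 11; 11 taken -> place at 12.
904 hashes to 11; 11,12 taken -> place at 13.
156 hashes to 11; 11,12,13 taken -> place at 14.
283 hashes to 15; 15 taken -> place at 16.
208 hashes to 3; slot 3 is free -> place at 3.
Table: [., ., 852, 208, ., 875, ., 46, ., ., ., 258, 870, 904, 156, 589, 283]

258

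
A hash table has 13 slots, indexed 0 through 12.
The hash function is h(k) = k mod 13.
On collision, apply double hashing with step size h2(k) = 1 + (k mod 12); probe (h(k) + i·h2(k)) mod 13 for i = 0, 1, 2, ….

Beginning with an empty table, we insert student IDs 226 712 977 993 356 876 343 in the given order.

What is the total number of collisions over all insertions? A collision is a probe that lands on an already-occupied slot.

226 hashes to 5; slot 5 is free => place at 5.
712 hashes to 10; slot 10 is free => place at 10.
977 hashes to 2; slot 2 is free => place at 2.
993 hashes to 5, h2=10; 5,2 taken => place at 12.
356 hashes to 5, h2=9; 5 taken => place at 1.
876 hashes to 5, h2=1; 5 taken => place at 6.
343 hashes to 5, h2=8; 5 taken => place at 0.
Table: [343, 356, 977, -, -, 226, 876, -, -, -, 712, -, 993]

5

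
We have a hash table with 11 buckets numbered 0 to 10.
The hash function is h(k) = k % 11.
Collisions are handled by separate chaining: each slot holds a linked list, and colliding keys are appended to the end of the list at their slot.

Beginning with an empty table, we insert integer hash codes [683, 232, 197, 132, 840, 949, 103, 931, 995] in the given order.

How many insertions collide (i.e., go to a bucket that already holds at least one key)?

2

683 → bucket 1
232 → bucket 1 (collision)
197 → bucket 10
132 → bucket 0
840 → bucket 4
949 → bucket 3
103 → bucket 4 (collision)
931 → bucket 7
995 → bucket 5
Final buckets:
0: 132
1: 683 -> 232
2: -
3: 949
4: 840 -> 103
5: 995
6: -
7: 931
8: -
9: -
10: 197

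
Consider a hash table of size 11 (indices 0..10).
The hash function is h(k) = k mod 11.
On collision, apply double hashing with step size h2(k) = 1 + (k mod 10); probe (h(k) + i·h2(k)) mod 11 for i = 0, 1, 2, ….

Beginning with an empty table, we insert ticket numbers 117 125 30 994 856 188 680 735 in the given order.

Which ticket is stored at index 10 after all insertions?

Insert 117: h=7, slot 7 empty → index 7.
Insert 125: h=4, slot 4 empty → index 4.
Insert 30: h=8, slot 8 empty → index 8.
Insert 994: h=4, h2=5, slot 4 occupied → index 9.
Insert 856: h=9, h2=7, slot 9 occupied → index 5.
Insert 188: h=1, slot 1 empty → index 1.
Insert 680: h=9, h2=1, slot 9 occupied → index 10.
Insert 735: h=9, h2=6, slots 9,4,10,5 occupied → index 0.
Table: [735, 188, ., ., 125, 856, ., 117, 30, 994, 680]

680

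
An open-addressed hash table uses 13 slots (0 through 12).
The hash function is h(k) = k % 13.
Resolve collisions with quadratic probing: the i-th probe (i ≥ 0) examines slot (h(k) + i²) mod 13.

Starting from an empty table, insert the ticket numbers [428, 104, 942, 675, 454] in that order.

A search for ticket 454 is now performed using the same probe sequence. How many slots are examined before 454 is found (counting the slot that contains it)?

4

428 hashes to 12; slot 12 is free → place at 12.
104 hashes to 0; slot 0 is free → place at 0.
942 hashes to 6; slot 6 is free → place at 6.
675 hashes to 12; 12,0 taken → place at 3.
454 hashes to 12; 12,0,3 taken → place at 8.
Table: [104, —, —, 675, —, —, 942, —, 454, —, —, —, 428]
Lookup 454: h=12, probe 12,0,3,8 → found at 8.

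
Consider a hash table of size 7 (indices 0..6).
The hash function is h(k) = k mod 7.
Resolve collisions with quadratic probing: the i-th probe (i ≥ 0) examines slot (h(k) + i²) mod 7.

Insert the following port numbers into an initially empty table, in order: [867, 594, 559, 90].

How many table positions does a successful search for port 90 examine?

867: h=6 => slot 6
594: h=6, probe 6,0 => slot 0
559: h=6, probe 6,0,3 => slot 3
90: h=6, probe 6,0,3,1 => slot 1
Table: [594, 90, -, 559, -, -, 867]
Lookup 90: h=6, probe 6,0,3,1 → found at 1.

4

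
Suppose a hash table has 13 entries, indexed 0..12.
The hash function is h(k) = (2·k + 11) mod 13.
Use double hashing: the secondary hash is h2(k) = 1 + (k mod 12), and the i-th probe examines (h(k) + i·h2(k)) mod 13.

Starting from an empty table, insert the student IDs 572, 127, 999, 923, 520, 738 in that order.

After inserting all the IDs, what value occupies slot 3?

520

Insert 572: h=11, slot 11 empty -> index 11.
Insert 127: h=5, slot 5 empty -> index 5.
Insert 999: h=7, slot 7 empty -> index 7.
Insert 923: h=11, h2=12, slot 11 occupied -> index 10.
Insert 520: h=11, h2=5, slot 11 occupied -> index 3.
Insert 738: h=5, h2=7, slot 5 occupied -> index 12.
Table: [∅, ∅, ∅, 520, ∅, 127, ∅, 999, ∅, ∅, 923, 572, 738]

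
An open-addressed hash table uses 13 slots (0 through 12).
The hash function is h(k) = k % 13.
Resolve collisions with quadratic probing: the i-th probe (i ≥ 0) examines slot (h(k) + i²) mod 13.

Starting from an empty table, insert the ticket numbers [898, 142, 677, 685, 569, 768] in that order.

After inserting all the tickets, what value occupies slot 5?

768

898: h=1 => slot 1
142: h=12 => slot 12
677: h=1, probe 1,2 => slot 2
685: h=9 => slot 9
569: h=10 => slot 10
768: h=1, probe 1,2,5 => slot 5
Table: [—, 898, 677, —, —, 768, —, —, —, 685, 569, —, 142]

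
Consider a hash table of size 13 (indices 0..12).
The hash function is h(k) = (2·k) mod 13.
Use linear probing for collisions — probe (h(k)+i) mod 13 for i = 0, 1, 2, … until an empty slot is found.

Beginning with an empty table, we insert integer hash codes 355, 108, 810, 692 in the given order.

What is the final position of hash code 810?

Insert 355: h=8, slot 8 empty -> index 8.
Insert 108: h=8, slot 8 occupied -> index 9.
Insert 810: h=8, slots 8,9 occupied -> index 10.
Insert 692: h=6, slot 6 empty -> index 6.
Table: [_, _, _, _, _, _, 692, _, 355, 108, 810, _, _]

10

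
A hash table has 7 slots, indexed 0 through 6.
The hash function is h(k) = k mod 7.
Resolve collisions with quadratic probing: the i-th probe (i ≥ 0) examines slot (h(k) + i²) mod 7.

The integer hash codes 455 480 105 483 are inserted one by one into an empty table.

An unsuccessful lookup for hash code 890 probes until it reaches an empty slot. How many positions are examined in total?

3

455 hashes to 0; slot 0 is free -> place at 0.
480 hashes to 4; slot 4 is free -> place at 4.
105 hashes to 0; 0 taken -> place at 1.
483 hashes to 0; 0,1,4 taken -> place at 2.
Table: [455, 105, 483, _, 480, _, _]
Lookup 890: h=1, probe 1,2,5 → slot 5 empty, not found.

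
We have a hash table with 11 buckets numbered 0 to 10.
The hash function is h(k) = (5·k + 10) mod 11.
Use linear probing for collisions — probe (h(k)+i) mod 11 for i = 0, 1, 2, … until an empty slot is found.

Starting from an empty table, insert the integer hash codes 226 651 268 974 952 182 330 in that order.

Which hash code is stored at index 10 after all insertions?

Insert 226: h=7, slot 7 empty -> index 7.
Insert 651: h=9, slot 9 empty -> index 9.
Insert 268: h=8, slot 8 empty -> index 8.
Insert 974: h=7, slots 7,8,9 occupied -> index 10.
Insert 952: h=7, slots 7,8,9,10 occupied -> index 0.
Insert 182: h=7, slots 7,8,9,10,0 occupied -> index 1.
Insert 330: h=10, slots 10,0,1 occupied -> index 2.
Table: [952, 182, 330, _, _, _, _, 226, 268, 651, 974]

974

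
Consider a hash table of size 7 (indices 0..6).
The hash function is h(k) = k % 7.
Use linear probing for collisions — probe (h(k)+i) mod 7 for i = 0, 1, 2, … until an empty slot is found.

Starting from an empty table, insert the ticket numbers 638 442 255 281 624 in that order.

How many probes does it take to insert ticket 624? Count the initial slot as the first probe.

638: h=1 → slot 1
442: h=1, probe 1,2 → slot 2
255: h=3 → slot 3
281: h=1, probe 1,2,3,4 → slot 4
624: h=1, probe 1,2,3,4,5 → slot 5
Table: [_, 638, 442, 255, 281, 624, _]

5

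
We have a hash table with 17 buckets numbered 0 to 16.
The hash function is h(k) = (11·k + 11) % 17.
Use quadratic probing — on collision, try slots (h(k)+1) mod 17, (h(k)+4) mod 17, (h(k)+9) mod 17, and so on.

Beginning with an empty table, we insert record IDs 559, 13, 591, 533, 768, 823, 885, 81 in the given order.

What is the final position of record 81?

0

559 hashes to 6; slot 6 is free => place at 6.
13 hashes to 1; slot 1 is free => place at 1.
591 hashes to 1; 1 taken => place at 2.
533 hashes to 9; slot 9 is free => place at 9.
768 hashes to 10; slot 10 is free => place at 10.
823 hashes to 3; slot 3 is free => place at 3.
885 hashes to 5; slot 5 is free => place at 5.
81 hashes to 1; 1,2,5,10 taken => place at 0.
Table: [81, 13, 591, 823, _, 885, 559, _, _, 533, 768, _, _, _, _, _, _]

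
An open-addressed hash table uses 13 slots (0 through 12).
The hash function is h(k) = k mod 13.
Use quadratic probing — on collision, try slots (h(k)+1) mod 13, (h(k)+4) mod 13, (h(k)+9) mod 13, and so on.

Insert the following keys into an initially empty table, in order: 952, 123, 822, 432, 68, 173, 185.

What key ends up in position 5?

173

952: h=3 → slot 3
123: h=6 → slot 6
822: h=3, probe 3,4 → slot 4
432: h=3, probe 3,4,7 → slot 7
68: h=3, probe 3,4,7,12 → slot 12
173: h=4, probe 4,5 → slot 5
185: h=3, probe 3,4,7,12,6,2 → slot 2
Table: [—, —, 185, 952, 822, 173, 123, 432, —, —, —, —, 68]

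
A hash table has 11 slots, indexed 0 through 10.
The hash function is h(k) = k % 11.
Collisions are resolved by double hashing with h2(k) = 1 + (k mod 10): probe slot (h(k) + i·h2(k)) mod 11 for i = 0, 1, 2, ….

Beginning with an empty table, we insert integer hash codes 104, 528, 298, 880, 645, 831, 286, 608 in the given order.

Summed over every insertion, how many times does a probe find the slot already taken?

Insert 104: h=5, slot 5 empty -> index 5.
Insert 528: h=0, slot 0 empty -> index 0.
Insert 298: h=1, slot 1 empty -> index 1.
Insert 880: h=0, h2=1, slots 0,1 occupied -> index 2.
Insert 645: h=7, slot 7 empty -> index 7.
Insert 831: h=6, slot 6 empty -> index 6.
Insert 286: h=0, h2=7, slots 0,7 occupied -> index 3.
Insert 608: h=3, h2=9, slots 3,1 occupied -> index 10.
Table: [528, 298, 880, 286, _, 104, 831, 645, _, _, 608]

6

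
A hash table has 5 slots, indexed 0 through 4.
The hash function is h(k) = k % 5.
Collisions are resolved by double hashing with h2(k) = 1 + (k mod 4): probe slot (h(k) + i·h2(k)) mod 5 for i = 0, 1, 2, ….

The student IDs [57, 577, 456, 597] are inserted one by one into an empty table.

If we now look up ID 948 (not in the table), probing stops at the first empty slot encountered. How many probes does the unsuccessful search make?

3

57: h=2 => slot 2
577: h=2, h2=2, probe 2,4 => slot 4
456: h=1 => slot 1
597: h=2, h2=2, probe 2,4,1,3 => slot 3
Table: [—, 456, 57, 597, 577]
Lookup 948: h=3, h2=1, probe 3,4,0 → slot 0 empty, not found.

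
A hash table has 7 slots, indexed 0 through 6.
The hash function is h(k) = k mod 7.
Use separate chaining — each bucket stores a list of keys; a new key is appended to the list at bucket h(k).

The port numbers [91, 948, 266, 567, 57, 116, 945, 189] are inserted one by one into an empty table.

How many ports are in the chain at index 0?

5

91 -> bucket 0
948 -> bucket 3
266 -> bucket 0 (collision)
567 -> bucket 0 (collision)
57 -> bucket 1
116 -> bucket 4
945 -> bucket 0 (collision)
189 -> bucket 0 (collision)
Final buckets:
0: 91 -> 266 -> 567 -> 945 -> 189
1: 57
2: .
3: 948
4: 116
5: .
6: .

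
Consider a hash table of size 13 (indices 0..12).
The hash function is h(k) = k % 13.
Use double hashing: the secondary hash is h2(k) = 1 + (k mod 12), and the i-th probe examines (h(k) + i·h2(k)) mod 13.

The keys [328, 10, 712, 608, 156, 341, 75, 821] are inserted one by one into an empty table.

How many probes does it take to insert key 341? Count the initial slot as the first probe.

328 hashes to 3; slot 3 is free → place at 3.
10 hashes to 10; slot 10 is free → place at 10.
712 hashes to 10, h2=5; 10 taken → place at 2.
608 hashes to 10, h2=9; 10 taken → place at 6.
156 hashes to 0; slot 0 is free → place at 0.
341 hashes to 3, h2=6; 3 taken → place at 9.
75 hashes to 10, h2=4; 10 taken → place at 1.
821 hashes to 2, h2=6; 2 taken → place at 8.
Table: [156, 75, 712, 328, —, —, 608, —, 821, 341, 10, —, —]

2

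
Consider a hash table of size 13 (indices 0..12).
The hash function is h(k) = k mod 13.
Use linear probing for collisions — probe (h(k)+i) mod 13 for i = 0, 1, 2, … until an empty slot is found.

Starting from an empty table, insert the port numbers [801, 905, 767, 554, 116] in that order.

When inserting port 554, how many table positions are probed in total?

801 hashes to 8; slot 8 is free => place at 8.
905 hashes to 8; 8 taken => place at 9.
767 hashes to 0; slot 0 is free => place at 0.
554 hashes to 8; 8,9 taken => place at 10.
116 hashes to 12; slot 12 is free => place at 12.
Table: [767, ∅, ∅, ∅, ∅, ∅, ∅, ∅, 801, 905, 554, ∅, 116]

3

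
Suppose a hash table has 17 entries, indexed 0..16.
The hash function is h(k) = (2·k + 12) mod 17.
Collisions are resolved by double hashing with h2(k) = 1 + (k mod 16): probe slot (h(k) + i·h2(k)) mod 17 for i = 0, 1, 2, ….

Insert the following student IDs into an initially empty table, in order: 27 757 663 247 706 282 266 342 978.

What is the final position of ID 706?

27 hashes to 15; slot 15 is free => place at 15.
757 hashes to 13; slot 13 is free => place at 13.
663 hashes to 12; slot 12 is free => place at 12.
247 hashes to 13, h2=8; 13 taken => place at 4.
706 hashes to 13, h2=3; 13 taken => place at 16.
282 hashes to 15, h2=11; 15 taken => place at 9.
266 hashes to 0; slot 0 is free => place at 0.
342 hashes to 16, h2=7; 16 taken => place at 6.
978 hashes to 13, h2=3; 13,16 taken => place at 2.
Table: [266, -, 978, -, 247, -, 342, -, -, 282, -, -, 663, 757, -, 27, 706]

16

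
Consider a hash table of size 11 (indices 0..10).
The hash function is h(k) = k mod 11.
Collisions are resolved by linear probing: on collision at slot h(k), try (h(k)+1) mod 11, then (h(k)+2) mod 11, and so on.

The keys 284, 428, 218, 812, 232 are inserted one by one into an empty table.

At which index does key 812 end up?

1

284 hashes to 9; slot 9 is free => place at 9.
428 hashes to 10; slot 10 is free => place at 10.
218 hashes to 9; 9,10 taken => place at 0.
812 hashes to 9; 9,10,0 taken => place at 1.
232 hashes to 1; 1 taken => place at 2.
Table: [218, 812, 232, -, -, -, -, -, -, 284, 428]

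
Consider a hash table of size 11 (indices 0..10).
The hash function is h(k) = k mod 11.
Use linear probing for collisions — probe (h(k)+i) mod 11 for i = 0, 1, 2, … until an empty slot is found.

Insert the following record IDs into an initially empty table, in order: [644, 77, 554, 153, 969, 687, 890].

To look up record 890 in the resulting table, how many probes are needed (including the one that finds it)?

644: h=6 => slot 6
77: h=0 => slot 0
554: h=4 => slot 4
153: h=10 => slot 10
969: h=1 => slot 1
687: h=5 => slot 5
890: h=10, probe 10,0,1,2 => slot 2
Table: [77, 969, 890, —, 554, 687, 644, —, —, —, 153]
Lookup 890: h=10, probe 10,0,1,2 → found at 2.

4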